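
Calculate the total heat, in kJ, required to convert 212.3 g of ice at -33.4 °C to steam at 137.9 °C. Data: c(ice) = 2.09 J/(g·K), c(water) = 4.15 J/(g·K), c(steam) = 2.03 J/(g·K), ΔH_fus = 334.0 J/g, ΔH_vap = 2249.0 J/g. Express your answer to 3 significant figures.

q = 668 kJ

q1 (heat ice -33.4→0.0 °C): 212.3 × 2.09 × 33.4 = 14820 J
q2 (melt at 0 °C): 212.3 × 334.0 = 70908 J
q3 (heat water 0.0→100.0 °C): 212.3 × 4.15 × 100.0 = 88105 J
q4 (vaporize at 100 °C): 212.3 × 2249.0 = 477463 J
q5 (heat steam 100.0→137.9 °C): 212.3 × 2.03 × 37.9 = 16334 J
Total: 14820 + 70908 + 88105 + 477463 + 16334 = 667630 J = 668 kJ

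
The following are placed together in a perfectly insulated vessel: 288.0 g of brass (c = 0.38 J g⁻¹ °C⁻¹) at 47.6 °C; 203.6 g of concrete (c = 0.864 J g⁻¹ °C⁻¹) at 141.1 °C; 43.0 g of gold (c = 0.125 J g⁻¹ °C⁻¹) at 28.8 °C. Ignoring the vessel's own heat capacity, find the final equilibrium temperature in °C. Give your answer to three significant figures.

Σ mᵢcᵢ(T − Tᵢ) = 0  ⇒  T = Σ mᵢcᵢTᵢ / Σ mᵢcᵢ
Σ mᵢcᵢ = 288.0×0.38 + 203.6×0.864 + 43.0×0.125 = 290.7254
Σ mᵢcᵢTᵢ = 109.44×47.6 + 175.9104×141.1 + 5.375×28.8 = 30185
T = 30185 / 290.7254 = 103.8 °C

T_f = 104 °C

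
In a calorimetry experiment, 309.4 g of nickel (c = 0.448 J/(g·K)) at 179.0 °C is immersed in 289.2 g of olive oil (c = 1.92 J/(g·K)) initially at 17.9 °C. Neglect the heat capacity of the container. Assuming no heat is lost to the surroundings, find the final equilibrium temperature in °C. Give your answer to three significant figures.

Heat lost by nickel = heat gained by olive oil.
(309.4)(0.448)(179.0 − T) = (289.2)(1.92)(T − 17.9)
138.6112 (179.0 − T) = 555.264 (T − 17.9)
24811 − 138.6112 T = 555.264 T − 9939.2
34750.2 = 693.8752 T
T = 50.08 °C

T_f = 50.1 °C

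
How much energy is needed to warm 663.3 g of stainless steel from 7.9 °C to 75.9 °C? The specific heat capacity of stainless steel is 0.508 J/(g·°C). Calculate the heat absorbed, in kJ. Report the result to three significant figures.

q = 22.9 kJ

q = m c ΔT = 663.3 × 0.508 × (75.9 − 7.9)
q = 663.3 × 0.508 × 68.0 = 22910 J = 22.9 kJ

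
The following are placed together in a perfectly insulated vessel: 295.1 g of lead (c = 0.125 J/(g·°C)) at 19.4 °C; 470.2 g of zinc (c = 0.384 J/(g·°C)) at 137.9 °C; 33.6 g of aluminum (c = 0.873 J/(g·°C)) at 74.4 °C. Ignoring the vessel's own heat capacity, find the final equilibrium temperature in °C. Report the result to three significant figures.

T_f = 113 °C

Σ mᵢcᵢ(T − Tᵢ) = 0  ⇒  T = Σ mᵢcᵢTᵢ / Σ mᵢcᵢ
Σ mᵢcᵢ = 295.1×0.125 + 470.2×0.384 + 33.6×0.873 = 246.7771
Σ mᵢcᵢTᵢ = 36.8875×19.4 + 180.5568×137.9 + 29.3328×74.4 = 27797
T = 27797 / 246.7771 = 112.6 °C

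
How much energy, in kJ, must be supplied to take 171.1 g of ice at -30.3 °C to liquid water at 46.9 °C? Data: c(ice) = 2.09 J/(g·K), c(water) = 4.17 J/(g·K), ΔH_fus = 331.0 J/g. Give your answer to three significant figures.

q = 101 kJ

q1 (heat ice -30.3→0.0 °C): 171.1 × 2.09 × 30.3 = 10835 J
q2 (melt at 0 °C): 171.1 × 331.0 = 56634 J
q3 (heat water 0.0→46.9 °C): 171.1 × 4.17 × 46.9 = 33463 J
Total: 10835 + 56634 + 33463 = 100932 J = 101 kJ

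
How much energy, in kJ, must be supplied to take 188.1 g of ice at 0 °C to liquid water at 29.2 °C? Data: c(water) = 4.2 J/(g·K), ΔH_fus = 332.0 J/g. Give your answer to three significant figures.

q = 85.5 kJ

q1 (melt at 0 °C): 188.1 × 332.0 = 62449 J
q2 (heat water 0.0→29.2 °C): 188.1 × 4.2 × 29.2 = 23069 J
Total: 62449 + 23069 = 85518 J = 85.5 kJ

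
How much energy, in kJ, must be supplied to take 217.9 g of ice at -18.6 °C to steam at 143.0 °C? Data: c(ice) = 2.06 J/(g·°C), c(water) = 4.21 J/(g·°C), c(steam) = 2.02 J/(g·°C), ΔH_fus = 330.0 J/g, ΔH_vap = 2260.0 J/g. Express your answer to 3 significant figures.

q1 (heat ice -18.6→0.0 °C): 217.9 × 2.06 × 18.6 = 8349 J
q2 (melt at 0 °C): 217.9 × 330.0 = 71907 J
q3 (heat water 0.0→100.0 °C): 217.9 × 4.21 × 100.0 = 91736 J
q4 (vaporize at 100 °C): 217.9 × 2260.0 = 492454 J
q5 (heat steam 100.0→143.0 °C): 217.9 × 2.02 × 43.0 = 18927 J
Total: 8349 + 71907 + 91736 + 492454 + 18927 = 683373 J = 683 kJ

q = 683 kJ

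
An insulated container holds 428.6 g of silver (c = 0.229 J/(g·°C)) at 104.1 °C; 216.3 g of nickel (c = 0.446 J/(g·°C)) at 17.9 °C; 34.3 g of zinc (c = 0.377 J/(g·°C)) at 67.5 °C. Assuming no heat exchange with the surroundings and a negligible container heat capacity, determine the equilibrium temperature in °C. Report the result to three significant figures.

T_f = 61.8 °C

Σ mᵢcᵢ(T − Tᵢ) = 0  ⇒  T = Σ mᵢcᵢTᵢ / Σ mᵢcᵢ
Σ mᵢcᵢ = 428.6×0.229 + 216.3×0.446 + 34.3×0.377 = 207.5503
Σ mᵢcᵢTᵢ = 98.1494×104.1 + 96.4698×17.9 + 12.9311×67.5 = 12817
T = 12817 / 207.5503 = 61.75 °C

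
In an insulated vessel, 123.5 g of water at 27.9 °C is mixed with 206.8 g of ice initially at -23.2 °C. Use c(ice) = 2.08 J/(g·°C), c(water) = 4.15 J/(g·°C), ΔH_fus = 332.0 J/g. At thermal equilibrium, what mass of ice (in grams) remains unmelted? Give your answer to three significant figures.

m_ice remaining = 194 g

Heat to warm all ice to 0 °C: 206.8×2.08×23.2 = 9979.3 J
Heat released by water cooling to 0 °C: 123.5×4.15×27.9 = 14299 J
14299 J < 9979.3 + 206.8×332.0 = 78636.9 J, so not all ice melts; final T = 0 °C.
Heat left for melting: 14299 − 9979.3 = 4319.7 J
Mass melted = 4319.7 / 332.0 = 13.01 g
Ice remaining = 206.8 − 13.01 = 193.79 g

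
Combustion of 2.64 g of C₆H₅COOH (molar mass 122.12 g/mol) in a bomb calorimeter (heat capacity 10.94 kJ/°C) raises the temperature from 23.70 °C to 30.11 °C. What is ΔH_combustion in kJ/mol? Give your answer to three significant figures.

ΔT = 30.11 − 23.70 = 6.41 °C
q_cal = C_cal × ΔT = 10.94 × 6.41 = 70.1254 kJ
n = 2.64 / 122.12 = 0.02162 mol
q_rxn = −q_cal = -70.1254 kJ
ΔH = -70.1254 / 0.02162 = -3244 kJ/mol

ΔH = -3240 kJ/mol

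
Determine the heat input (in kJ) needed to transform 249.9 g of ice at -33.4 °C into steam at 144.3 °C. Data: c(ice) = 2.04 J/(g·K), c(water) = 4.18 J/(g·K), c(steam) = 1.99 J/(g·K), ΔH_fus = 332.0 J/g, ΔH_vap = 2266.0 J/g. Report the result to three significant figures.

q1 (heat ice -33.4→0.0 °C): 249.9 × 2.04 × 33.4 = 17027 J
q2 (melt at 0 °C): 249.9 × 332.0 = 82967 J
q3 (heat water 0.0→100.0 °C): 249.9 × 4.18 × 100.0 = 104458 J
q4 (vaporize at 100 °C): 249.9 × 2266.0 = 566273 J
q5 (heat steam 100.0→144.3 °C): 249.9 × 1.99 × 44.3 = 22030 J
Total: 17027 + 82967 + 104458 + 566273 + 22030 = 792755 J = 793 kJ

q = 793 kJ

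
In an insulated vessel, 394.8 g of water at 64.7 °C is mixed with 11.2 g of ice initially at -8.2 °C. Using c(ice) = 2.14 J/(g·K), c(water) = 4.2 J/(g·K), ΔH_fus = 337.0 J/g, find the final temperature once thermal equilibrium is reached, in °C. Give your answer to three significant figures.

Heat to bring ice to 0 °C and melt it: q₁ = 11.2×2.14×8.2 + 11.2×337.0 = 3970.9 J
Heat the water can supply cooling to 0 °C: 394.8×4.2×64.7 = 107283 J > q₁, so all ice melts.
Energy balance: 394.8×4.2×(64.7 − T) = 3970.9 + 11.2×4.2×(T − 0)
1658.16(64.7 − T) = 3970.9 + 47.04 T
107283 − 3970.9 = 1705.20 T
T = 103312.1 / 1705.20 = 60.59 °C

T_f = 60.6 °C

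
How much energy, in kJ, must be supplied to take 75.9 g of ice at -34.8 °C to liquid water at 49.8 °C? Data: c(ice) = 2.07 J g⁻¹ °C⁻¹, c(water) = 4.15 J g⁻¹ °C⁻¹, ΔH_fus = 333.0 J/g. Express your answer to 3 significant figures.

q1 (heat ice -34.8→0.0 °C): 75.9 × 2.07 × 34.8 = 5468 J
q2 (melt at 0 °C): 75.9 × 333.0 = 25275 J
q3 (heat water 0.0→49.8 °C): 75.9 × 4.15 × 49.8 = 15686 J
Total: 5468 + 25275 + 15686 = 46429 J = 46.4 kJ

q = 46.4 kJ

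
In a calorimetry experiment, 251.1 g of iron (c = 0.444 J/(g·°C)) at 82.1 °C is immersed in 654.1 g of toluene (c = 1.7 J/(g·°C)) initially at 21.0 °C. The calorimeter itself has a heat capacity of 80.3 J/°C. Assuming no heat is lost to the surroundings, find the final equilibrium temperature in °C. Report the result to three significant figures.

Heat lost by iron = heat gained by toluene + calorimeter.
(251.1)(0.444)(82.1 − T) = [(654.1)(1.7) + 80.3](T − 21.0)
111.4884 (82.1 − T) = 1192.27 (T − 21.0)
9153.2 − 111.4884 T = 1192.27 T − 25038
34191.2 = 1303.7584 T
T = 26.23 °C

T_f = 26.2 °C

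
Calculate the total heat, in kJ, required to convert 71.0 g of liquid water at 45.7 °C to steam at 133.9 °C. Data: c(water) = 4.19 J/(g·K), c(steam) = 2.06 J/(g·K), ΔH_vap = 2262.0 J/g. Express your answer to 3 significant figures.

q1 (heat water 45.7→100.0 °C): 71.0 × 4.19 × 54.3 = 16154 J
q2 (vaporize at 100 °C): 71.0 × 2262.0 = 160602 J
q3 (heat steam 100.0→133.9 °C): 71.0 × 2.06 × 33.9 = 4958 J
Total: 16154 + 160602 + 4958 = 181714 J = 182 kJ

q = 182 kJ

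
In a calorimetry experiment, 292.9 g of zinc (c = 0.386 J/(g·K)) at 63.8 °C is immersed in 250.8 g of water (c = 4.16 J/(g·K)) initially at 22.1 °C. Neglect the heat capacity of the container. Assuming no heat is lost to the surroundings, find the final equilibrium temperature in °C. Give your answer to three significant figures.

T_f = 26.2 °C

Heat lost by zinc = heat gained by water.
(292.9)(0.386)(63.8 − T) = (250.8)(4.16)(T − 22.1)
113.0594 (63.8 − T) = 1043.328 (T − 22.1)
7213.2 − 113.0594 T = 1043.328 T − 23058
30271.2 = 1156.3874 T
T = 26.18 °C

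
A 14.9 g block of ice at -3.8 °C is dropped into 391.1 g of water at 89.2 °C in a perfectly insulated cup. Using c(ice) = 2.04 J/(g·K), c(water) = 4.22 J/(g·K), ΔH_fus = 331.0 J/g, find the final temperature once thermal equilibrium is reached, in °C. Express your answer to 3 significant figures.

Heat to bring ice to 0 °C and melt it: q₁ = 14.9×2.04×3.8 + 14.9×331.0 = 5047.4 J
Heat the water can supply cooling to 0 °C: 391.1×4.22×89.2 = 147219 J > q₁, so all ice melts.
Energy balance: 391.1×4.22×(89.2 − T) = 5047.4 + 14.9×4.22×(T − 0)
1650.442(89.2 − T) = 5047.4 + 62.878 T
147219 − 5047.4 = 1713.320 T
T = 142171.6 / 1713.320 = 82.98 °C

T_f = 83.0 °C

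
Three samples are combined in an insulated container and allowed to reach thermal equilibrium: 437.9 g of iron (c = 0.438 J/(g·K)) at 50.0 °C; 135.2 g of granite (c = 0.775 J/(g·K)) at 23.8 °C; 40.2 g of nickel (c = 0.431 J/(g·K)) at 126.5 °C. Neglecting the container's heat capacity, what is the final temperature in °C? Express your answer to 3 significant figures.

Σ mᵢcᵢ(T − Tᵢ) = 0  ⇒  T = Σ mᵢcᵢTᵢ / Σ mᵢcᵢ
Σ mᵢcᵢ = 437.9×0.438 + 135.2×0.775 + 40.2×0.431 = 313.9064
Σ mᵢcᵢTᵢ = 191.8002×50.0 + 104.78×23.8 + 17.3262×126.5 = 14276
T = 14276 / 313.9064 = 45.48 °C

T_f = 45.5 °C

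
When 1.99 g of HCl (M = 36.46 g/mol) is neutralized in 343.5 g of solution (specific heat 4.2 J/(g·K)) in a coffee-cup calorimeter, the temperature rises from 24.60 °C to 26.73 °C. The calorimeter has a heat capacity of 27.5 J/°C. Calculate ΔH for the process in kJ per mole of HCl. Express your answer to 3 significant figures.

|ΔT| = |26.73 − 24.60| = 2.13 °C
|q_surr| = (343.5 × 4.2 + 27.5) × 2.13 = 1470.2 × 2.13 = 3132 J
n(HCl) = 1.99 / 36.46 = 0.05458 mol
Temperature rose, so q_rxn = −|q_surr| = -3.132 kJ
ΔH = q_rxn / n = -57.38 kJ/mol

ΔH = -57.4 kJ/mol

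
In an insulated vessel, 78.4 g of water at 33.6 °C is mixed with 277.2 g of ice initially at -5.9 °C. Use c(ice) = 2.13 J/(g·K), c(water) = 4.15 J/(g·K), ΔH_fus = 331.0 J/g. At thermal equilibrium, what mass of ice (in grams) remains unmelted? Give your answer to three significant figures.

Heat to warm all ice to 0 °C: 277.2×2.13×5.9 = 3483.6 J
Heat released by water cooling to 0 °C: 78.4×4.15×33.6 = 10932 J
10932 J < 3483.6 + 277.2×331.0 = 95236.8 J, so not all ice melts; final T = 0 °C.
Heat left for melting: 10932 − 3483.6 = 7448.4 J
Mass melted = 7448.4 / 331.0 = 22.50 g
Ice remaining = 277.2 − 22.50 = 254.70 g

m_ice remaining = 255 g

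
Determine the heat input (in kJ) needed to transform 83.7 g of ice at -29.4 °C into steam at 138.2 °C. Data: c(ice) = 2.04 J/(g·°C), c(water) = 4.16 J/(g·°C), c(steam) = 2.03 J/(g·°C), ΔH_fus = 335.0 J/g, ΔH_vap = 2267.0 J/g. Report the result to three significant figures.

q1 (heat ice -29.4→0.0 °C): 83.7 × 2.04 × 29.4 = 5020 J
q2 (melt at 0 °C): 83.7 × 335.0 = 28040 J
q3 (heat water 0.0→100.0 °C): 83.7 × 4.16 × 100.0 = 34819 J
q4 (vaporize at 100 °C): 83.7 × 2267.0 = 189748 J
q5 (heat steam 100.0→138.2 °C): 83.7 × 2.03 × 38.2 = 6491 J
Total: 5020 + 28040 + 34819 + 189748 + 6491 = 264118 J = 264 kJ

q = 264 kJ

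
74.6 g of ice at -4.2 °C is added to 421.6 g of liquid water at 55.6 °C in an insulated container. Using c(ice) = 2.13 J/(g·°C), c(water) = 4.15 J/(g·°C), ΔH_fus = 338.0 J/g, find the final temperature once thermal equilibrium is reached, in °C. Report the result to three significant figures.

T_f = 34.7 °C

Heat to bring ice to 0 °C and melt it: q₁ = 74.6×2.13×4.2 + 74.6×338.0 = 25882 J
Heat the water can supply cooling to 0 °C: 421.6×4.15×55.6 = 97280.0 J > q₁, so all ice melts.
Energy balance: 421.6×4.15×(55.6 − T) = 25882 + 74.6×4.15×(T − 0)
1749.64(55.6 − T) = 25882 + 309.59 T
97280.0 − 25882 = 2059.23 T
T = 71398.0 / 2059.23 = 34.67 °C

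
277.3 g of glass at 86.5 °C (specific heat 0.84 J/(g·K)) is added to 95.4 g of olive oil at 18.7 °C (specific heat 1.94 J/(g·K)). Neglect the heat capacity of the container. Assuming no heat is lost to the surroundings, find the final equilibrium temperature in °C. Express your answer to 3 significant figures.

Heat lost by glass = heat gained by olive oil.
(277.3)(0.84)(86.5 − T) = (95.4)(1.94)(T − 18.7)
232.932 (86.5 − T) = 185.076 (T − 18.7)
20149 − 232.932 T = 185.076 T − 3460.9
23609.9 = 418.008 T
T = 56.48 °C

T_f = 56.5 °C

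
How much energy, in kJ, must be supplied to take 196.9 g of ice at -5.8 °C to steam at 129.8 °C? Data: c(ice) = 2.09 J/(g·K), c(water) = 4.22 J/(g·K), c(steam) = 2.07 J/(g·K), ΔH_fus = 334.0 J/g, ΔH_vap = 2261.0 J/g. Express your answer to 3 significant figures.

q = 609 kJ

q1 (heat ice -5.8→0.0 °C): 196.9 × 2.09 × 5.8 = 2387 J
q2 (melt at 0 °C): 196.9 × 334.0 = 65765 J
q3 (heat water 0.0→100.0 °C): 196.9 × 4.22 × 100.0 = 83092 J
q4 (vaporize at 100 °C): 196.9 × 2261.0 = 445191 J
q5 (heat steam 100.0→129.8 °C): 196.9 × 2.07 × 29.8 = 12146 J
Total: 2387 + 65765 + 83092 + 445191 + 12146 = 608581 J = 609 kJ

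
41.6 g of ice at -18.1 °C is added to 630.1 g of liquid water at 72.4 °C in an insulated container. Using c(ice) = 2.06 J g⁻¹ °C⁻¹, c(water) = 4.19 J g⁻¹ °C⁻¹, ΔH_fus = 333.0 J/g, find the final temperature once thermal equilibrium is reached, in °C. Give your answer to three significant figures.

T_f = 62.4 °C

Heat to bring ice to 0 °C and melt it: q₁ = 41.6×2.06×18.1 + 41.6×333.0 = 15404 J
Heat the water can supply cooling to 0 °C: 630.1×4.19×72.4 = 191145 J > q₁, so all ice melts.
Energy balance: 630.1×4.19×(72.4 − T) = 15404 + 41.6×4.19×(T − 0)
2640.119(72.4 − T) = 15404 + 174.304 T
191145 − 15404 = 2814.423 T
T = 175741 / 2814.423 = 62.44 °C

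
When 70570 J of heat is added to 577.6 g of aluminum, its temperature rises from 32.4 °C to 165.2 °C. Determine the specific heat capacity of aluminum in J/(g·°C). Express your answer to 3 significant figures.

c = q / (m ΔT) = 70570 / (577.6 × 132.8)
c = 70570 / 76705.28 = 0.920 J/(g·°C)

c = 0.920 J/(g·°C)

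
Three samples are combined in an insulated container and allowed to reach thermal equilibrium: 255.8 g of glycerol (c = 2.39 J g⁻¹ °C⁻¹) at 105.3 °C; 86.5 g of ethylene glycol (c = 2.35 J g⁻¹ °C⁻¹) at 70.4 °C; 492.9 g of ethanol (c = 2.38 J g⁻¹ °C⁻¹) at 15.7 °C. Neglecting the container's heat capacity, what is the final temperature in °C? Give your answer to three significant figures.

Σ mᵢcᵢ(T − Tᵢ) = 0  ⇒  T = Σ mᵢcᵢTᵢ / Σ mᵢcᵢ
Σ mᵢcᵢ = 255.8×2.39 + 86.5×2.35 + 492.9×2.38 = 1987.739
Σ mᵢcᵢTᵢ = 611.362×105.3 + 203.275×70.4 + 1173.102×15.7 = 97105
T = 97105 / 1987.739 = 48.85 °C

T_f = 48.9 °C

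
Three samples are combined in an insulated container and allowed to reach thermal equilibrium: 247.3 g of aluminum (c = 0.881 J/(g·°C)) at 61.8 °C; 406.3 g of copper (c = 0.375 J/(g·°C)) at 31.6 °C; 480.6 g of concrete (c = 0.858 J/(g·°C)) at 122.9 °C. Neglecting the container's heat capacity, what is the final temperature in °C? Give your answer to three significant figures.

Σ mᵢcᵢ(T − Tᵢ) = 0  ⇒  T = Σ mᵢcᵢTᵢ / Σ mᵢcᵢ
Σ mᵢcᵢ = 247.3×0.881 + 406.3×0.375 + 480.6×0.858 = 782.5886
Σ mᵢcᵢTᵢ = 217.8713×61.8 + 152.3625×31.6 + 412.3548×122.9 = 68958
T = 68958 / 782.5886 = 88.12 °C

T_f = 88.1 °C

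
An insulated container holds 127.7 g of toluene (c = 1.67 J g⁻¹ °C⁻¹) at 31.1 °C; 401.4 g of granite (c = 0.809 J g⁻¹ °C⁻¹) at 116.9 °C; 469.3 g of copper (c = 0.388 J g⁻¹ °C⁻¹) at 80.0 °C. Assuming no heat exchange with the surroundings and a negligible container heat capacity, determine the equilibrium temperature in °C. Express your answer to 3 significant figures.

T_f = 82.2 °C

Σ mᵢcᵢ(T − Tᵢ) = 0  ⇒  T = Σ mᵢcᵢTᵢ / Σ mᵢcᵢ
Σ mᵢcᵢ = 127.7×1.67 + 401.4×0.809 + 469.3×0.388 = 720.0800
Σ mᵢcᵢTᵢ = 213.259×31.1 + 324.7326×116.9 + 182.0884×80.0 = 59161
T = 59161 / 720.0800 = 82.16 °C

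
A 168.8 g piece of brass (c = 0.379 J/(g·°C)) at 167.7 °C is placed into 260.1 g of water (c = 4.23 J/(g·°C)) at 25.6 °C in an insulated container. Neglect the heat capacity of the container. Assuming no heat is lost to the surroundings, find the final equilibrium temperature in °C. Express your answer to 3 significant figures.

Heat lost by brass = heat gained by water.
(168.8)(0.379)(167.7 − T) = (260.1)(4.23)(T − 25.6)
63.9752 (167.7 − T) = 1100.223 (T − 25.6)
10729 − 63.9752 T = 1100.223 T − 28166
38895 = 1164.1982 T
T = 33.41 °C

T_f = 33.4 °C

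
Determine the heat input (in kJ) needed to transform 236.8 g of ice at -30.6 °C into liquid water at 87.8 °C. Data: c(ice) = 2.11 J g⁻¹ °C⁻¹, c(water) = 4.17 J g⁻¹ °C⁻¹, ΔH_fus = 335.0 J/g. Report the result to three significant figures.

q1 (heat ice -30.6→0.0 °C): 236.8 × 2.11 × 30.6 = 15289 J
q2 (melt at 0 °C): 236.8 × 335.0 = 79328 J
q3 (heat water 0.0→87.8 °C): 236.8 × 4.17 × 87.8 = 86699 J
Total: 15289 + 79328 + 86699 = 181316 J = 181 kJ

q = 181 kJ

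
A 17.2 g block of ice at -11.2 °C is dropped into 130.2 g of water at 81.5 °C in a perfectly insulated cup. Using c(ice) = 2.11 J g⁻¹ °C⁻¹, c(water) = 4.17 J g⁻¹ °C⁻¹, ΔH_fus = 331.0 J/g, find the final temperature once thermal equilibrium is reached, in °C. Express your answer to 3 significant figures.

Heat to bring ice to 0 °C and melt it: q₁ = 17.2×2.11×11.2 + 17.2×331.0 = 6099.7 J
Heat the water can supply cooling to 0 °C: 130.2×4.17×81.5 = 44249.1 J > q₁, so all ice melts.
Energy balance: 130.2×4.17×(81.5 − T) = 6099.7 + 17.2×4.17×(T − 0)
542.934(81.5 − T) = 6099.7 + 71.724 T
44249.1 − 6099.7 = 614.658 T
T = 38149.4 / 614.658 = 62.07 °C

T_f = 62.1 °C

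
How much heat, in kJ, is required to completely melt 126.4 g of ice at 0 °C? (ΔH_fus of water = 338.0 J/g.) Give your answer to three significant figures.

q = m × ΔH_fus = 126.4 × 338.0 = 42720 J = 42.7 kJ

q = 42.7 kJ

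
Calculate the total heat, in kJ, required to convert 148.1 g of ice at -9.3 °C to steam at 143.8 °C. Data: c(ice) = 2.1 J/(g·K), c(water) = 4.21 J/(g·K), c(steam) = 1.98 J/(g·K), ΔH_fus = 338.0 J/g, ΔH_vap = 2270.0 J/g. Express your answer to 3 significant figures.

q1 (heat ice -9.3→0.0 °C): 148.1 × 2.1 × 9.3 = 2892 J
q2 (melt at 0 °C): 148.1 × 338.0 = 50058 J
q3 (heat water 0.0→100.0 °C): 148.1 × 4.21 × 100.0 = 62350 J
q4 (vaporize at 100 °C): 148.1 × 2270.0 = 336187 J
q5 (heat steam 100.0→143.8 °C): 148.1 × 1.98 × 43.8 = 12844 J
Total: 2892 + 50058 + 62350 + 336187 + 12844 = 464331 J = 464 kJ

q = 464 kJ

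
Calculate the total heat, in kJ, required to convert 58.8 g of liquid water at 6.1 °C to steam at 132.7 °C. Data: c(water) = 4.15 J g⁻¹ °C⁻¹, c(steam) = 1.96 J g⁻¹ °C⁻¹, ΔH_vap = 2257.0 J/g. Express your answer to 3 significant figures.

q = 159 kJ

q1 (heat water 6.1→100.0 °C): 58.8 × 4.15 × 93.9 = 22913 J
q2 (vaporize at 100 °C): 58.8 × 2257.0 = 132712 J
q3 (heat steam 100.0→132.7 °C): 58.8 × 1.96 × 32.7 = 3769 J
Total: 22913 + 132712 + 3769 = 159394 J = 159 kJ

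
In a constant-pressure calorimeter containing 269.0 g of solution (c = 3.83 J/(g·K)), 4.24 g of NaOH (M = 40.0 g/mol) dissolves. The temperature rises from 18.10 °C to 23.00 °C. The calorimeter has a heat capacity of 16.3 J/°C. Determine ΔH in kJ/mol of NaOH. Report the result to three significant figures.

|ΔT| = |23.00 − 18.10| = 4.90 °C
|q_surr| = (269.0 × 3.83 + 16.3) × 4.90 = 1046.57 × 4.90 = 5128 J
n(NaOH) = 4.24 / 40.0 = 0.1060 mol
Temperature rose, so q_rxn = −|q_surr| = -5.128 kJ
ΔH = q_rxn / n = -48.38 kJ/mol

ΔH = -48.4 kJ/mol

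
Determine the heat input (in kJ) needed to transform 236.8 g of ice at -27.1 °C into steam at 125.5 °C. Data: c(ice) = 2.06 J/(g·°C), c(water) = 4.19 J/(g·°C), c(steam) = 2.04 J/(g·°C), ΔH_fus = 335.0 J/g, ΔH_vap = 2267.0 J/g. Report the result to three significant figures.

q = 741 kJ

q1 (heat ice -27.1→0.0 °C): 236.8 × 2.06 × 27.1 = 13220 J
q2 (melt at 0 °C): 236.8 × 335.0 = 79328 J
q3 (heat water 0.0→100.0 °C): 236.8 × 4.19 × 100.0 = 99219 J
q4 (vaporize at 100 °C): 236.8 × 2267.0 = 536826 J
q5 (heat steam 100.0→125.5 °C): 236.8 × 2.04 × 25.5 = 12318 J
Total: 13220 + 79328 + 99219 + 536826 + 12318 = 740911 J = 741 kJ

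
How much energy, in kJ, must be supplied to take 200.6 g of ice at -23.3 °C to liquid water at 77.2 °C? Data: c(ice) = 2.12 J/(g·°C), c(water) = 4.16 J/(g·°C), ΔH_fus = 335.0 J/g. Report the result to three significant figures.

q1 (heat ice -23.3→0.0 °C): 200.6 × 2.12 × 23.3 = 9909 J
q2 (melt at 0 °C): 200.6 × 335.0 = 67201 J
q3 (heat water 0.0→77.2 °C): 200.6 × 4.16 × 77.2 = 64423 J
Total: 9909 + 67201 + 64423 = 141533 J = 142 kJ

q = 142 kJ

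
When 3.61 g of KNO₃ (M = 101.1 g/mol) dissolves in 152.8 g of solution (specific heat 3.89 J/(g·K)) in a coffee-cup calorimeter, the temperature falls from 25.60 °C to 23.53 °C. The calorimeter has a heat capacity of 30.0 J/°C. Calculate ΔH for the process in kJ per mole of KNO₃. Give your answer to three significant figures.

|ΔT| = |23.53 − 25.60| = 2.07 °C
|q_surr| = (152.8 × 3.89 + 30.0) × 2.07 = 624.392 × 2.07 = 1292 J
n(KNO₃) = 3.61 / 101.1 = 0.03571 mol
Temperature fell, so q_rxn = +|q_surr| = 1.292 kJ
ΔH = q_rxn / n = 36.18 kJ/mol

ΔH = 36.2 kJ/mol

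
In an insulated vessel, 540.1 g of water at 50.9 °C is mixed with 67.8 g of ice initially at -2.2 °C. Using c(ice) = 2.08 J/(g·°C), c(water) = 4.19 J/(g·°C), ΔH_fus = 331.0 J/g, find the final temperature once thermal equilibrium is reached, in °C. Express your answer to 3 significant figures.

T_f = 36.3 °C

Heat to bring ice to 0 °C and melt it: q₁ = 67.8×2.08×2.2 + 67.8×331.0 = 22752 J
Heat the water can supply cooling to 0 °C: 540.1×4.19×50.9 = 115188 J > q₁, so all ice melts.
Energy balance: 540.1×4.19×(50.9 − T) = 22752 + 67.8×4.19×(T − 0)
2263.019(50.9 − T) = 22752 + 284.082 T
115188 − 22752 = 2547.101 T
T = 92436 / 2547.101 = 36.29 °C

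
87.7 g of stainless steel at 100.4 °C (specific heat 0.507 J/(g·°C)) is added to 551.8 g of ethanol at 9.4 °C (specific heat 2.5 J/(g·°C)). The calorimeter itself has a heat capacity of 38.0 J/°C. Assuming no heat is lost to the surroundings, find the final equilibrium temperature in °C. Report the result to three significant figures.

Heat lost by stainless steel = heat gained by ethanol + calorimeter.
(87.7)(0.507)(100.4 − T) = [(551.8)(2.5) + 38.0](T − 9.4)
44.4639 (100.4 − T) = 1417.5 (T − 9.4)
4464.2 − 44.4639 T = 1417.5 T − 13325
17789.2 = 1461.9639 T
T = 12.17 °C

T_f = 12.2 °C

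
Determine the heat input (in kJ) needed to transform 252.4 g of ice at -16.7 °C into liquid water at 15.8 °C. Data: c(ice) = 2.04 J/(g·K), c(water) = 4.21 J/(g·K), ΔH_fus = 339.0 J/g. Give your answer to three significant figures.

q1 (heat ice -16.7→0.0 °C): 252.4 × 2.04 × 16.7 = 8599 J
q2 (melt at 0 °C): 252.4 × 339.0 = 85564 J
q3 (heat water 0.0→15.8 °C): 252.4 × 4.21 × 15.8 = 16789 J
Total: 8599 + 85564 + 16789 = 110952 J = 111 kJ

q = 111 kJ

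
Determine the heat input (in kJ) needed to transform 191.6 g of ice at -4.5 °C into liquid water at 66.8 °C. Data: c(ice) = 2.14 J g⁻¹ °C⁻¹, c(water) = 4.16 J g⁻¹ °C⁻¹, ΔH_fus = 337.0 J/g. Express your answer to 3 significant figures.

q = 120 kJ

q1 (heat ice -4.5→0.0 °C): 191.6 × 2.14 × 4.5 = 1845 J
q2 (melt at 0 °C): 191.6 × 337.0 = 64569 J
q3 (heat water 0.0→66.8 °C): 191.6 × 4.16 × 66.8 = 53243 J
Total: 1845 + 64569 + 53243 = 119657 J = 120 kJ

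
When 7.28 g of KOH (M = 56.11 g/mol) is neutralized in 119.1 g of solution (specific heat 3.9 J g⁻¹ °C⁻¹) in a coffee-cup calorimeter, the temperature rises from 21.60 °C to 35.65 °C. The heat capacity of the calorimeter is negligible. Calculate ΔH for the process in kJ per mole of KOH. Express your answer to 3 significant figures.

ΔH = -50.3 kJ/mol

|ΔT| = |35.65 − 21.60| = 14.05 °C
|q_surr| = (119.1 × 3.9) × 14.05 = 464.49 × 14.05 = 6526 J
n(KOH) = 7.28 / 56.11 = 0.1297 mol
Temperature rose, so q_rxn = −|q_surr| = -6.526 kJ
ΔH = q_rxn / n = -50.32 kJ/mol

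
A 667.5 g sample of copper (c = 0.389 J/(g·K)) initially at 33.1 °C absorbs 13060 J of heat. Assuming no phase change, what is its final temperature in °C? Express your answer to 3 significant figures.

T_f = 83.4 °C

ΔT = q / (m c) = 13060 / (667.5 × 0.389) = 50.30 °C
T_f = 33.1 + 50.30 = 83.40 °C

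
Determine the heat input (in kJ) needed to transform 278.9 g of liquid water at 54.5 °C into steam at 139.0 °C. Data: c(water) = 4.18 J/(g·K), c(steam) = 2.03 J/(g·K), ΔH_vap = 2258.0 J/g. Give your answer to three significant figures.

q = 705 kJ

q1 (heat water 54.5→100.0 °C): 278.9 × 4.18 × 45.5 = 53044 J
q2 (vaporize at 100 °C): 278.9 × 2258.0 = 629756 J
q3 (heat steam 100.0→139.0 °C): 278.9 × 2.03 × 39.0 = 22081 J
Total: 53044 + 629756 + 22081 = 704881 J = 705 kJ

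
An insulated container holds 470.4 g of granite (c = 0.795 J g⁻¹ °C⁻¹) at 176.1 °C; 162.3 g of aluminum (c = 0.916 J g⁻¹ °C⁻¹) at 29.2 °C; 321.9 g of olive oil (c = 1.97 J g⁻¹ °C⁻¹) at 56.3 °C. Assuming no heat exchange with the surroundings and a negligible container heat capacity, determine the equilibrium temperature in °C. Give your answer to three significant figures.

T_f = 91.5 °C

Σ mᵢcᵢ(T − Tᵢ) = 0  ⇒  T = Σ mᵢcᵢTᵢ / Σ mᵢcᵢ
Σ mᵢcᵢ = 470.4×0.795 + 162.3×0.916 + 321.9×1.97 = 1156.7778
Σ mᵢcᵢTᵢ = 373.968×176.1 + 148.6668×29.2 + 634.143×56.3 = 105900
T = 105900 / 1156.7778 = 91.547 °C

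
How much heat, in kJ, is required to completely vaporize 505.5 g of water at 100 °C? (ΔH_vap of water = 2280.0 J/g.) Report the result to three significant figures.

q = 1150 kJ

q = m × ΔH_vap = 505.5 × 2280.0 = 1153000 J = 1150 kJ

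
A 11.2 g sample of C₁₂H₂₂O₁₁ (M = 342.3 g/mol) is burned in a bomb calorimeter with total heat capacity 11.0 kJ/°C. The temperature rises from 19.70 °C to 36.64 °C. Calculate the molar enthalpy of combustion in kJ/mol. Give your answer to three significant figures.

ΔT = 36.64 − 19.70 = 16.94 °C
q_cal = C_cal × ΔT = 11.0 × 16.94 = 186.34 kJ
n = 11.2 / 342.3 = 0.0327198 mol
q_rxn = −q_cal = -186.34 kJ
ΔH = -186.34 / 0.0327198 = -5695 kJ/mol

ΔH = -5700 kJ/mol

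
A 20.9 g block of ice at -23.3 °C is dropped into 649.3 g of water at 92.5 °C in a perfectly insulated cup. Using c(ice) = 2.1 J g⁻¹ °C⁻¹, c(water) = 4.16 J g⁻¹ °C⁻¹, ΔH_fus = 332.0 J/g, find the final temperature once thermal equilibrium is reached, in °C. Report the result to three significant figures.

Heat to bring ice to 0 °C and melt it: q₁ = 20.9×2.1×23.3 + 20.9×332.0 = 7961.4 J
Heat the water can supply cooling to 0 °C: 649.3×4.16×92.5 = 249851 J > q₁, so all ice melts.
Energy balance: 649.3×4.16×(92.5 − T) = 7961.4 + 20.9×4.16×(T − 0)
2701.088(92.5 − T) = 7961.4 + 86.944 T
249851 − 7961.4 = 2788.032 T
T = 241889.6 / 2788.032 = 86.76 °C

T_f = 86.8 °C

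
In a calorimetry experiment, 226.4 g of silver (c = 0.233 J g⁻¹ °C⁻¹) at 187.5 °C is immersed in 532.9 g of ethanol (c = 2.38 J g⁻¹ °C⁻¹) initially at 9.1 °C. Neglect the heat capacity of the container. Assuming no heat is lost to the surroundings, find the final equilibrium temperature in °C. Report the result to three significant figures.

T_f = 16.2 °C

Heat lost by silver = heat gained by ethanol.
(226.4)(0.233)(187.5 − T) = (532.9)(2.38)(T − 9.1)
52.7512 (187.5 − T) = 1268.302 (T − 9.1)
9890.9 − 52.7512 T = 1268.302 T − 11542
21432.9 = 1321.0532 T
T = 16.22 °C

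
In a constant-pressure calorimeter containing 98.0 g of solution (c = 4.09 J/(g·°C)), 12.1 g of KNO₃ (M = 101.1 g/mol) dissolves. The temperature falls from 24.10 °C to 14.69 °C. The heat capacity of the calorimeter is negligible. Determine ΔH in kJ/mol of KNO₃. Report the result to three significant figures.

|ΔT| = |14.69 − 24.10| = 9.41 °C
|q_surr| = (98.0 × 4.09) × 9.41 = 400.82 × 9.41 = 3772 J
n(KNO₃) = 12.1 / 101.1 = 0.1197 mol
Temperature fell, so q_rxn = +|q_surr| = 3.772 kJ
ΔH = q_rxn / n = 31.51 kJ/mol

ΔH = 31.5 kJ/mol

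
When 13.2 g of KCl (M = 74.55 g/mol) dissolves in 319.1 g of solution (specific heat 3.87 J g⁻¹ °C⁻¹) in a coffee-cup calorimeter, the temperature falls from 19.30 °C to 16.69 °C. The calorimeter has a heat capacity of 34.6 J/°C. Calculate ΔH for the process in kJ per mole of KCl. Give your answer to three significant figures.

|ΔT| = |16.69 − 19.30| = 2.61 °C
|q_surr| = (319.1 × 3.87 + 34.6) × 2.61 = 1269.517 × 2.61 = 3313 J
n(KCl) = 13.2 / 74.55 = 0.1771 mol
Temperature fell, so q_rxn = +|q_surr| = 3.313 kJ
ΔH = q_rxn / n = 18.71 kJ/mol

ΔH = 18.7 kJ/mol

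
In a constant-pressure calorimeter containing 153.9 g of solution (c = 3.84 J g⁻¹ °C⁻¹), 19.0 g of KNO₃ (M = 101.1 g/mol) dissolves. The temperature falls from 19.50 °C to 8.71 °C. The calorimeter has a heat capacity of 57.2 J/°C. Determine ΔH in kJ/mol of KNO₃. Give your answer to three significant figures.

ΔH = 37.2 kJ/mol

|ΔT| = |8.71 − 19.50| = 10.79 °C
|q_surr| = (153.9 × 3.84 + 57.2) × 10.79 = 648.176 × 10.79 = 6994 J
n(KNO₃) = 19.0 / 101.1 = 0.1879 mol
Temperature fell, so q_rxn = +|q_surr| = 6.994 kJ
ΔH = q_rxn / n = 37.22 kJ/mol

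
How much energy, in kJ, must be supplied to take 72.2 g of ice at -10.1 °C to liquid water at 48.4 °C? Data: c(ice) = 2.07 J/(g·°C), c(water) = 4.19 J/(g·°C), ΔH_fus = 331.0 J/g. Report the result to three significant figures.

q1 (heat ice -10.1→0.0 °C): 72.2 × 2.07 × 10.1 = 1509 J
q2 (melt at 0 °C): 72.2 × 331.0 = 23898 J
q3 (heat water 0.0→48.4 °C): 72.2 × 4.19 × 48.4 = 14642 J
Total: 1509 + 23898 + 14642 = 40049 J = 40.0 kJ

q = 40.0 kJ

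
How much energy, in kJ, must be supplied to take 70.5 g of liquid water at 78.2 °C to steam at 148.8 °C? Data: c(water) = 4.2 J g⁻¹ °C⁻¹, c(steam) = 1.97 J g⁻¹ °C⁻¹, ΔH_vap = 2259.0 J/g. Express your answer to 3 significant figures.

q1 (heat water 78.2→100.0 °C): 70.5 × 4.2 × 21.8 = 6455 J
q2 (vaporize at 100 °C): 70.5 × 2259.0 = 159260 J
q3 (heat steam 100.0→148.8 °C): 70.5 × 1.97 × 48.8 = 6778 J
Total: 6455 + 159260 + 6778 = 172493 J = 172 kJ

q = 172 kJ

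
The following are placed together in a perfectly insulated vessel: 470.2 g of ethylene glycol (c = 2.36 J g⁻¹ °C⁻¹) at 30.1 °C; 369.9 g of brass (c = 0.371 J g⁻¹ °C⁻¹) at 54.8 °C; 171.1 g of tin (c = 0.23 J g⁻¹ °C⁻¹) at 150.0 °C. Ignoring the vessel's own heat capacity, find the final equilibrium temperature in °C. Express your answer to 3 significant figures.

T_f = 36.4 °C

Σ mᵢcᵢ(T − Tᵢ) = 0  ⇒  T = Σ mᵢcᵢTᵢ / Σ mᵢcᵢ
Σ mᵢcᵢ = 470.2×2.36 + 369.9×0.371 + 171.1×0.23 = 1286.2579
Σ mᵢcᵢTᵢ = 1109.672×30.1 + 137.2329×54.8 + 39.353×150.0 = 46824
T = 46824 / 1286.2579 = 36.40 °C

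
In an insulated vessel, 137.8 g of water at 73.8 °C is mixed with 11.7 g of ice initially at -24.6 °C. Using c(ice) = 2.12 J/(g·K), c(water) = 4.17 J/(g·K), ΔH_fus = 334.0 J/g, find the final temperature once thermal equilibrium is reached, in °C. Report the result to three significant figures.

T_f = 60.8 °C

Heat to bring ice to 0 °C and melt it: q₁ = 11.7×2.12×24.6 + 11.7×334.0 = 4518.0 J
Heat the water can supply cooling to 0 °C: 137.8×4.17×73.8 = 42407.4 J > q₁, so all ice melts.
Energy balance: 137.8×4.17×(73.8 − T) = 4518.0 + 11.7×4.17×(T − 0)
574.626(73.8 − T) = 4518.0 + 48.789 T
42407.4 − 4518.0 = 623.415 T
T = 37889.4 / 623.415 = 60.78 °C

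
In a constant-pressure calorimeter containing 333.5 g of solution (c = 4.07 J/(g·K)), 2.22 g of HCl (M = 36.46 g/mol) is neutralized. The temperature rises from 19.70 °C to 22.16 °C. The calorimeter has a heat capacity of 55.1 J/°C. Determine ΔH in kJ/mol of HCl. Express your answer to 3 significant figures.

|ΔT| = |22.16 − 19.70| = 2.46 °C
|q_surr| = (333.5 × 4.07 + 55.1) × 2.46 = 1412.445 × 2.46 = 3475 J
n(HCl) = 2.22 / 36.46 = 0.06089 mol
Temperature rose, so q_rxn = −|q_surr| = -3.475 kJ
ΔH = q_rxn / n = -57.07 kJ/mol

ΔH = -57.1 kJ/mol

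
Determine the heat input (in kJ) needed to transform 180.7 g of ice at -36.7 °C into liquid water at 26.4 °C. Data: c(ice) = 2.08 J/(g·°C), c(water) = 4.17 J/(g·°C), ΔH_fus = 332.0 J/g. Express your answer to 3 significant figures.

q1 (heat ice -36.7→0.0 °C): 180.7 × 2.08 × 36.7 = 13794 J
q2 (melt at 0 °C): 180.7 × 332.0 = 59992 J
q3 (heat water 0.0→26.4 °C): 180.7 × 4.17 × 26.4 = 19893 J
Total: 13794 + 59992 + 19893 = 93679 J = 93.7 kJ

q = 93.7 kJ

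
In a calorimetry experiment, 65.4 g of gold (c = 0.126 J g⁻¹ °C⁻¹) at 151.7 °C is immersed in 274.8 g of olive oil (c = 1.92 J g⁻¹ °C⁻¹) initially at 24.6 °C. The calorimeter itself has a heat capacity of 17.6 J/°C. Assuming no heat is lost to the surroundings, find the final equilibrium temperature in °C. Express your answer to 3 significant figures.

T_f = 26.5 °C

Heat lost by gold = heat gained by olive oil + calorimeter.
(65.4)(0.126)(151.7 − T) = [(274.8)(1.92) + 17.6](T − 24.6)
8.2404 (151.7 − T) = 545.216 (T − 24.6)
1250.1 − 8.2404 T = 545.216 T − 13412
14662.1 = 553.4564 T
T = 26.49 °C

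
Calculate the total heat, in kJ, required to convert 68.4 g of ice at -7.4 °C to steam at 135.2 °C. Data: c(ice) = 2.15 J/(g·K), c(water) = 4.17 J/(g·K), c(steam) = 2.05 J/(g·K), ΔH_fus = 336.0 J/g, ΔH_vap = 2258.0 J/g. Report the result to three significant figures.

q = 212 kJ

q1 (heat ice -7.4→0.0 °C): 68.4 × 2.15 × 7.4 = 1088 J
q2 (melt at 0 °C): 68.4 × 336.0 = 22982 J
q3 (heat water 0.0→100.0 °C): 68.4 × 4.17 × 100.0 = 28523 J
q4 (vaporize at 100 °C): 68.4 × 2258.0 = 154447 J
q5 (heat steam 100.0→135.2 °C): 68.4 × 2.05 × 35.2 = 4936 J
Total: 1088 + 22982 + 28523 + 154447 + 4936 = 211976 J = 212 kJ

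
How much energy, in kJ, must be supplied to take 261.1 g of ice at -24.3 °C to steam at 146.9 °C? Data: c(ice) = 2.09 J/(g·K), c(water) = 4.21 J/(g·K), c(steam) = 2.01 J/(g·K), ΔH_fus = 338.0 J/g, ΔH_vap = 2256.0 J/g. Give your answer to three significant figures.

q1 (heat ice -24.3→0.0 °C): 261.1 × 2.09 × 24.3 = 13260 J
q2 (melt at 0 °C): 261.1 × 338.0 = 88252 J
q3 (heat water 0.0→100.0 °C): 261.1 × 4.21 × 100.0 = 109923 J
q4 (vaporize at 100 °C): 261.1 × 2256.0 = 589042 J
q5 (heat steam 100.0→146.9 °C): 261.1 × 2.01 × 46.9 = 24614 J
Total: 13260 + 88252 + 109923 + 589042 + 24614 = 825091 J = 825 kJ

q = 825 kJ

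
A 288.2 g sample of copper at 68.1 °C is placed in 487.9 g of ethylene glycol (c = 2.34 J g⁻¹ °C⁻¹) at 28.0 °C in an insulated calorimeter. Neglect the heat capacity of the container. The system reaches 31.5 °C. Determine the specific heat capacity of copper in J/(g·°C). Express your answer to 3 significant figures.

q_gained = (487.9 × 2.34) × (31.5 − 28.0) = 3996 J
q_lost = 288.2 × c × (68.1 − 31.5) = 10548.12 c
Set equal: c = 3996 / 10548.12 = 0.379 J/(g·°C)

c = 0.379 J/(g·°C)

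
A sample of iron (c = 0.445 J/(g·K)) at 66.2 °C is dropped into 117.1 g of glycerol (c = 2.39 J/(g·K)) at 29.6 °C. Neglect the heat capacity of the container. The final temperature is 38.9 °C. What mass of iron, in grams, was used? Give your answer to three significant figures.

m = 214 g

q_gained = (117.1 × 2.39) × (38.9 − 29.6) = 2603 J
q_lost = m × 0.445 × (66.2 − 38.9) = 12.1485 m
m = 2603 / 12.1485 = 214 g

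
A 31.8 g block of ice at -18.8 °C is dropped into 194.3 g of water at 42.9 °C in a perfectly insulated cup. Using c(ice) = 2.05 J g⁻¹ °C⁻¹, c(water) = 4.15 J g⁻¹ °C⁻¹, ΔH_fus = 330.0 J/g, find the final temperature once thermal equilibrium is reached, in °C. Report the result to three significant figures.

T_f = 24.4 °C

Heat to bring ice to 0 °C and melt it: q₁ = 31.8×2.05×18.8 + 31.8×330.0 = 11720 J
Heat the water can supply cooling to 0 °C: 194.3×4.15×42.9 = 34592.2 J > q₁, so all ice melts.
Energy balance: 194.3×4.15×(42.9 − T) = 11720 + 31.8×4.15×(T − 0)
806.345(42.9 − T) = 11720 + 131.97 T
34592.2 − 11720 = 938.315 T
T = 22872.2 / 938.315 = 24.38 °C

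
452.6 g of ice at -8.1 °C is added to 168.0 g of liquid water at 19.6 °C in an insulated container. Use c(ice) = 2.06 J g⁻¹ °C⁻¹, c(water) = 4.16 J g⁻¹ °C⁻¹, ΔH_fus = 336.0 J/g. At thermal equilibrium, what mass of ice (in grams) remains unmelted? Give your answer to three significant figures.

Heat to warm all ice to 0 °C: 452.6×2.06×8.1 = 7552.1 J
Heat released by water cooling to 0 °C: 168.0×4.16×19.6 = 13698 J
13698 J < 7552.1 + 452.6×336.0 = 159625.7 J, so not all ice melts; final T = 0 °C.
Heat left for melting: 13698 − 7552.1 = 6145.9 J
Mass melted = 6145.9 / 336.0 = 18.29 g
Ice remaining = 452.6 − 18.29 = 434.31 g

m_ice remaining = 434 g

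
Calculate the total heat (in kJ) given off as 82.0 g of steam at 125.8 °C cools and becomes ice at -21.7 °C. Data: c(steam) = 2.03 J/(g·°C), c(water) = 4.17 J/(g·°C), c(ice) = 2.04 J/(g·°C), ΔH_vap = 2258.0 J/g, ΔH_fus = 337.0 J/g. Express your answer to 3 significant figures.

q1 (cool steam 125.8→100 °C): 82.0 × 2.03 × 25.8 = 4295 J
q2 (condense at 100 °C): 82.0 × 2258.0 = 185156 J
q3 (cool water 100→0 °C): 82.0 × 4.17 × 100.0 = 34194 J
q4 (freeze at 0 °C): 82.0 × 337.0 = 27634 J
q5 (cool ice 0→-21.7 °C): 82.0 × 2.04 × 21.7 = 3630 J
Total: 4295 + 185156 + 34194 + 27634 + 3630 = 254909 J = 255 kJ

q = 255 kJ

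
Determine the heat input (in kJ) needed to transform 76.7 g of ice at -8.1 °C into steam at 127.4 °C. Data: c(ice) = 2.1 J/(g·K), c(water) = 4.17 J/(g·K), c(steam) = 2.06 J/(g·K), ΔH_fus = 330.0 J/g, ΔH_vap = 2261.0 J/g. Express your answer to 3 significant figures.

q = 236 kJ

q1 (heat ice -8.1→0.0 °C): 76.7 × 2.1 × 8.1 = 1305 J
q2 (melt at 0 °C): 76.7 × 330.0 = 25311 J
q3 (heat water 0.0→100.0 °C): 76.7 × 4.17 × 100.0 = 31984 J
q4 (vaporize at 100 °C): 76.7 × 2261.0 = 173419 J
q5 (heat steam 100.0→127.4 °C): 76.7 × 2.06 × 27.4 = 4329 J
Total: 1305 + 25311 + 31984 + 173419 + 4329 = 236348 J = 236 kJ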